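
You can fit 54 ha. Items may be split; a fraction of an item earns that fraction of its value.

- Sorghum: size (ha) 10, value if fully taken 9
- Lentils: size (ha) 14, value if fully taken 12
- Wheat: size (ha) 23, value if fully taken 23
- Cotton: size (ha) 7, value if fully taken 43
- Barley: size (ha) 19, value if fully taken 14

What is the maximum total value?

Rank by value-to-size ratio: Cotton 43/7≈6.14, Wheat 23/23≈1, Sorghum 9/10≈0.9, Lentils 12/14≈0.857, Barley 14/19≈0.737.
Cotton: take in full, 7 ha for value 43 — 47 left.
Take all of Wheat (23 ha, value 23) — 24 ha left.
Take all of Sorghum (10 ha, value 9) — 14 ha left.
Take all of Lentils (14 ha, value 12) — 0 ha left.
Total value = 87.

87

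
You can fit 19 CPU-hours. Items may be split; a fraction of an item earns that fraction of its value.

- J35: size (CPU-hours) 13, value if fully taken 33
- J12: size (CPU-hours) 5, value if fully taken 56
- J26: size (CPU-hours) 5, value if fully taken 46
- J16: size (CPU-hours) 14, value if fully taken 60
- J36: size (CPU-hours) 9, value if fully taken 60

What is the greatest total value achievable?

Rank by value-to-size ratio: J12 56/5≈11.2, J26 46/5≈9.2, J36 60/9≈6.67, J16 60/14≈4.29, J35 33/13≈2.54.
Take all of J12 (5 CPU-hours, value 56) ; 14 CPU-hours left.
J26: take in full, 5 CPU-hours for value 46 ; 9 left.
J36: take in full, 9 CPU-hours for value 60 ; 0 left.
Total value = 162.

162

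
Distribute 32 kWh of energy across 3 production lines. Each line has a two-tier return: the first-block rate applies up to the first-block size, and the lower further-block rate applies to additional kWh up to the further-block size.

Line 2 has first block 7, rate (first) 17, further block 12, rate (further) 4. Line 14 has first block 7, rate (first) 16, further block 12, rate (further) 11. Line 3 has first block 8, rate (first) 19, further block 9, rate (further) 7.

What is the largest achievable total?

Rank every tier by rate: Line 3/tier1 19 > Line 2/tier1 17 > Line 14/tier1 16 > Line 14/tier2 11 > Line 3/tier2 7 > Line 2/tier2 4.
Line 3/tier1 (19): +8 → 24 left.
Line 2 tier1 at 17: fill all 7 → 17 left.
Line 14/tier1 (16): +7 → 10 left.
10 remain; put them into Line 14 tier2 at 11.
Total = 19×8 + 17×7 + 16×7 + 11×10 = 493.

493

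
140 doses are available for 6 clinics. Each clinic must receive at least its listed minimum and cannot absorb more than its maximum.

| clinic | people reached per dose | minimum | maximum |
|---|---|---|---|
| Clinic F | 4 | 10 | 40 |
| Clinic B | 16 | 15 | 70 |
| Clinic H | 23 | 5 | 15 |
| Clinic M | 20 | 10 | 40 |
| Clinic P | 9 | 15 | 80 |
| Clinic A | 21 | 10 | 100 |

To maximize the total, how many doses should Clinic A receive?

75

Meeting every minimum uses 10+15+5+10+15+10 = 65 doses, leaving 75.
Rank by people reached per dose: Clinic H 23 > Clinic A 21 > Clinic M 20 > Clinic B 16 > Clinic P 9 > Clinic F 4.
Give Clinic H 10 more to hit its cap of 15 — 65 left.
Clinic A: +65 (room for 90) → 75. Pool exhausted.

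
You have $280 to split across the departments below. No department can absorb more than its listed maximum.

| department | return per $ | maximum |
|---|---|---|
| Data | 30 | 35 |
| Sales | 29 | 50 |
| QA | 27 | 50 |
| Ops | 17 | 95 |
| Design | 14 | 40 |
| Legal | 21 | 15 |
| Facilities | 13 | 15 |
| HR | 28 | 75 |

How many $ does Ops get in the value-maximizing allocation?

55

Rank by return per $: Data 30 > Sales 29 > HR 28 > QA 27 > Legal 21 > Ops 17 > Design 14 > Facilities 13.
Data: +35 to 35 (cap) → 245 left.
Sales takes 50 to reach its cap of 50 → 195 left.
Give HR 75 to hit its cap of 75 → 120 left.
Give QA 50 to hit its cap of 50 → 70 left.
Legal takes 15 to reach its cap of 15 → 55 left.
Only 55 left; Ops takes them to reach 55.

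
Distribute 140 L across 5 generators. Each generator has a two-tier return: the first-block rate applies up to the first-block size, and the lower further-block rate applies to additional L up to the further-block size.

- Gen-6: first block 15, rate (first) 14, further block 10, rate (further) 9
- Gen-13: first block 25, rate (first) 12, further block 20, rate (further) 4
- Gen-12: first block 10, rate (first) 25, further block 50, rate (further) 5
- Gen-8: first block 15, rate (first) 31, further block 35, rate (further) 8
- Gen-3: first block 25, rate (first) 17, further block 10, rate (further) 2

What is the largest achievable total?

2045

Treat each block as its own option and order by rate: Gen-8/T1 31 > Gen-12/T1 25 > Gen-3/T1 17 > Gen-6/T1 14 > Gen-13/T1 12 > Gen-6/T2 9 > Gen-8/T2 8 > Gen-12/T2 5 > Gen-13/T2 4 > Gen-3/T2 2.
Fill Gen-8 T1 block (15 at 31) → 125 left.
Gen-12 T1 at 25: fill all 10 → 115 left.
Fill Gen-3 T1 block (25 at 17) → 90 left.
Gen-6/T1 (14): +15 → 75 left.
Gen-13/T1 (12): +25 → 50 left.
Fill Gen-6 T2 block (10 at 9) → 40 left.
Gen-8 T2 at 8: fill all 35 → 5 left.
Gen-12/T2: +5 of 50 at 5; pool empty.
Total = 31×15 + 25×10 + 17×25 + 14×15 + 12×25 + 9×10 + 8×35 + 5×5 = 2045.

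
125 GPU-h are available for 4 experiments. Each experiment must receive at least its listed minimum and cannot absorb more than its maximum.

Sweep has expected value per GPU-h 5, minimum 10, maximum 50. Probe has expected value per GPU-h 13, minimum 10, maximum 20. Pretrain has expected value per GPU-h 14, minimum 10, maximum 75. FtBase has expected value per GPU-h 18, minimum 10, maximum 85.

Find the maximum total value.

Meeting every minimum uses 10+10+10+10 = 40 GPU-h, leaving 85.
Order the experiments by expected value per GPU-h: FtBase 18 > Pretrain 14 > Probe 13 > Sweep 5.
Give FtBase 75 more to hit its cap of 85 → 10 left.
Pretrain has room for 65 more but only 10 remain, so it gets 20.
Total = 5×10 + 13×10 + 14×20 + 18×85 = 1990.

1990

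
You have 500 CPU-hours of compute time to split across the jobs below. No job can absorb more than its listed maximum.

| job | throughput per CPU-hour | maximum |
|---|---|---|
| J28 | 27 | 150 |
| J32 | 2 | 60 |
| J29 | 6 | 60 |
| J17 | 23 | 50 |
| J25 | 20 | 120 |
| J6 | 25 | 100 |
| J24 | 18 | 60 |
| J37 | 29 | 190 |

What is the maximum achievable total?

Order the jobs by throughput per CPU-hour: J37 29 > J28 27 > J6 25 > J17 23 > J25 20 > J24 18 > J29 6 > J32 2.
Give J37 190 to hit its cap of 190 → 310 left.
Give J28 150 to hit its cap of 150 → 160 left.
J6 takes 100 to reach its cap of 100 → 60 left.
J17: +50 to 50 (cap) → 10 left.
J25: +10 (room for 120) → 10. Pool exhausted.
Total = 27×150 + 23×50 + 20×10 + 25×100 + 29×190 = 13410.

13410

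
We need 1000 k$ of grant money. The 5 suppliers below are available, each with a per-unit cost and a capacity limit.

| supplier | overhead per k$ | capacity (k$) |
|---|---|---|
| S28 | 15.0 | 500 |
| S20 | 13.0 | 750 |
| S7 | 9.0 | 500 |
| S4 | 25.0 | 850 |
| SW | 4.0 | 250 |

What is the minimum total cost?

Fill from the cheapest supplier first.
SW at 4.0: take all 250 k$ — 750 still needed.
Take 500 from S7 at 9.0 — need 250 more.
S20 at 13.0: take 250 of its 750 — requirement met.
S28, S4: unused.
Cost = 250×4.0 + 500×9.0 + 250×13.0 = 8750.

8750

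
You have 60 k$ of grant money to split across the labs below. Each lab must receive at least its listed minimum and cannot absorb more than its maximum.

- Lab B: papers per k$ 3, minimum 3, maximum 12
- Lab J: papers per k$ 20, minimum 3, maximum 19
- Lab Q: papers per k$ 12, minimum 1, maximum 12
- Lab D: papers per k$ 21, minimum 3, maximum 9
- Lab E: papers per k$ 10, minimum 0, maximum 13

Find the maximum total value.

Meeting every minimum uses 3+3+1+3+0 = 10 k$, leaving 50.
Rank by papers per k$: Lab D 21 > Lab J 20 > Lab Q 12 > Lab E 10 > Lab B 3.
Lab D takes 6 more to reach its cap of 9 ; 44 left.
Lab J takes 16 more to reach its cap of 19 ; 28 left.
Lab Q takes 11 more to reach its cap of 12 ; 17 left.
Lab E: +13 to 13 (cap) ; 4 left.
Only 4 left; Lab B takes them to reach 7.
Total = 3×7 + 20×19 + 12×12 + 21×9 + 10×13 = 864.

864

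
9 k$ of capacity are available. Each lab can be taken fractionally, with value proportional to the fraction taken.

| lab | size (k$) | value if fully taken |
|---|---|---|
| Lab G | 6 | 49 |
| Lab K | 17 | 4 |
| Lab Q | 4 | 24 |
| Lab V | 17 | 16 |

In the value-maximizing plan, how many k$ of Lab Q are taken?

Best value per unit of size first: Lab G 49/6≈8.17, Lab Q 24/4≈6, Lab V 16/17≈0.941, Lab K 4/17≈0.235.
Take all of Lab G (6 k$, value 49) ; 3 k$ left.
3 k$ left: a 3/4 share of Lab Q gives 24×3/4 = 18.

3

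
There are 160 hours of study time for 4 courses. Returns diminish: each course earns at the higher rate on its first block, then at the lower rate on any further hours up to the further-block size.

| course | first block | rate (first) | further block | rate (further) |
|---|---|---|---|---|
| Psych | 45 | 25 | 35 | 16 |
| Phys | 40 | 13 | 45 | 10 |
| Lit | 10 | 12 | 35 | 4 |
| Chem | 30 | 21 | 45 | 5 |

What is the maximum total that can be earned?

2955

Order all 8 blocks by rate: Psych/first 25 > Chem/first 21 > Psych/second 16 > Phys/first 13 > Lit/first 12 > Phys/second 10 > Chem/second 5 > Lit/second 4.
Fill Psych first block (45 at 25) → 115 left.
Fill Chem first block (30 at 21) → 85 left.
Psych/second (16): +35 → 50 left.
Phys/first (13): +40 → 10 left.
Lit/first (12): +10 → 0 left.
Total = 25×45 + 21×30 + 16×35 + 13×40 + 12×10 = 2955.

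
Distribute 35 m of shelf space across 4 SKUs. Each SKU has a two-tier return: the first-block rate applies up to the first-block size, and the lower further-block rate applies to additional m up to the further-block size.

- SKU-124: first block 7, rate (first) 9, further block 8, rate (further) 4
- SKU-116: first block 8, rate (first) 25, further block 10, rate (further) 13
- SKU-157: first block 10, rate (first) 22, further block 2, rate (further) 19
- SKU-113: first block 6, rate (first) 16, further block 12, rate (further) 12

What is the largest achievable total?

671

Rank every tier by rate: SKU-116/tier1 25 > SKU-157/tier1 22 > SKU-157/tier2 19 > SKU-113/tier1 16 > SKU-116/tier2 13 > SKU-113/tier2 12 > SKU-124/tier1 9 > SKU-124/tier2 4.
Fill SKU-116 tier1 block (8 at 25) → 27 left.
SKU-157/tier1 (22): +10 → 17 left.
Fill SKU-157 tier2 block (2 at 19) → 15 left.
SKU-113 tier1 at 16: fill all 6 → 9 left.
SKU-116/tier2: +9 of 10 at 13; pool empty.
Total = 25×8 + 22×10 + 19×2 + 16×6 + 13×9 = 671.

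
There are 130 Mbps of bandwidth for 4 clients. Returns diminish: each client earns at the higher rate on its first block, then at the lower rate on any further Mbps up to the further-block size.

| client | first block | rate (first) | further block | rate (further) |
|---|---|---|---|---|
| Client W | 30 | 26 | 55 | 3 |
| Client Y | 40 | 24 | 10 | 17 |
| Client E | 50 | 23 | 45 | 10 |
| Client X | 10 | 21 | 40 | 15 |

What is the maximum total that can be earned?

Treat each block as its own option and order by rate: Client W/T1 26 > Client Y/T1 24 > Client E/T1 23 > Client X/T1 21 > Client Y/T2 17 > Client X/T2 15 > Client E/T2 10 > Client W/T2 3.
Client W T1 at 26: fill all 30 — 100 left.
Fill Client Y T1 block (40 at 24) — 60 left.
Fill Client E T1 block (50 at 23) — 10 left.
Client X T1 at 21: fill all 10 — 0 left.
Total = 26×30 + 24×40 + 23×50 + 21×10 = 3100.

3100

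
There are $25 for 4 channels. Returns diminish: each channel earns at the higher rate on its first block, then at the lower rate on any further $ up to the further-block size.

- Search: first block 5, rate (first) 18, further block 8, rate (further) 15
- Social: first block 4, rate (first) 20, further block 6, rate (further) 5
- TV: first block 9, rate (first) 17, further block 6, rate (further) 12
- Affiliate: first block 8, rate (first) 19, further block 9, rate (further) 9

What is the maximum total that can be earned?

458

Treat each block as its own option and order by rate: Social/T1 20 > Affiliate/T1 19 > Search/T1 18 > TV/T1 17 > Search/T2 15 > TV/T2 12 > Affiliate/T2 9 > Social/T2 5.
Social T1 at 20: fill all 4 → 21 left.
Affiliate T1 at 19: fill all 8 → 13 left.
Fill Search T1 block (5 at 18) → 8 left.
8 remain; put them into TV T1 at 17.
Total = 20×4 + 19×8 + 18×5 + 17×8 = 458.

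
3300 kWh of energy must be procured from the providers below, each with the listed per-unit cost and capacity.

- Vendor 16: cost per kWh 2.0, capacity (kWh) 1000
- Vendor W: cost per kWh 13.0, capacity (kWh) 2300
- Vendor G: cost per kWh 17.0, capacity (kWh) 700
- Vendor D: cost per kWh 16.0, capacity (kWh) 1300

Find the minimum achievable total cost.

Cheapest first:
Take 1000 from Vendor 16 at 2.0 → need 2300 more.
Take 2300 from Vendor W at 13.0 → need 0 more.
Vendor D, Vendor G: unused.
Cost = 1000×2.0 + 2300×13.0 = 31900.

31900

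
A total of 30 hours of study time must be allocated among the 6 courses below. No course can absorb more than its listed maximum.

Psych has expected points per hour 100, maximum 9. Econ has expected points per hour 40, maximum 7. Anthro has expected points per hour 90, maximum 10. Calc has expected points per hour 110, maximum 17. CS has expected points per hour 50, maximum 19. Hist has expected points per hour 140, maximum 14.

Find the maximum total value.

Order the courses by expected points per hour: Hist 140 > Calc 110 > Psych 100 > Anthro 90 > CS 50 > Econ 40.
Hist takes 14 to reach its cap of 14 ; 16 left.
Only 16 left; Calc takes them to reach 16.
Total = 110×16 + 140×14 = 3720.

3720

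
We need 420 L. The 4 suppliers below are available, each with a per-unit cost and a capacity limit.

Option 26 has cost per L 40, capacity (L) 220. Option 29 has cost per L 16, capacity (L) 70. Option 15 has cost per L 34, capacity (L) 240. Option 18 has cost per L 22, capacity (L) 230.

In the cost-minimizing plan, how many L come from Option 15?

Cheapest first:
Take 70 from Option 29 at 16 → need 350 more.
Option 18 at 22: take all 230 L → 120 still needed.
Option 15 (34): take the remaining 120 → done.
Option 26: unused.

120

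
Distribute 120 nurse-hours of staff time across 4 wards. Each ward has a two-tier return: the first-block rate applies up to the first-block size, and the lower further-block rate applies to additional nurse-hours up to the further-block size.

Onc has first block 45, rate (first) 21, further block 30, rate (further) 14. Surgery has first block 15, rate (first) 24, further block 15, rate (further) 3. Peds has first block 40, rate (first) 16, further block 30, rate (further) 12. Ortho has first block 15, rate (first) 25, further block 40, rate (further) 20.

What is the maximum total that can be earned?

Rank every tier by rate: Ortho/T1 25 > Surgery/T1 24 > Onc/T1 21 > Ortho/T2 20 > Peds/T1 16 > Onc/T2 14 > Peds/T2 12 > Surgery/T2 3.
Ortho T1 at 25: fill all 15 ; 105 left.
Surgery/T1 (24): +15 ; 90 left.
Onc T1 at 21: fill all 45 ; 45 left.
Fill Ortho T2 block (40 at 20) ; 5 left.
Peds T1 at 16: only 5 left, fill 5.
Total = 25×15 + 24×15 + 21×45 + 20×40 + 16×5 = 2560.

2560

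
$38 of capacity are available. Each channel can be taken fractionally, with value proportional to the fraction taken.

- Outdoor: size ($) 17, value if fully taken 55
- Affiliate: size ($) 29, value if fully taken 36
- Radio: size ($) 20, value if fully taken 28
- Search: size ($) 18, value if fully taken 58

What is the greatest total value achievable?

117.2

Best value per unit of size first: Outdoor 55/17≈3.24, Search 58/18≈3.22, Radio 28/20≈1.4, Affiliate 36/29≈1.24.
Outdoor: take in full, 17 $ for value 55 ; 21 left.
Take all of Search (18 $, value 58) ; 3 $ left.
Fill the last 3 $ with part of Radio: 3/20 of it earns 4.2.
Total value = 117.2.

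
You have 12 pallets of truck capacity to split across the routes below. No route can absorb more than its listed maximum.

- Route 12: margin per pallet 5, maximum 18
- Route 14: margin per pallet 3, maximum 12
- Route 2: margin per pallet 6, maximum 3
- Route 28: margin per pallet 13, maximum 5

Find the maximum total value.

103

Order the routes by margin per pallet: Route 28 13 > Route 2 6 > Route 12 5 > Route 14 3.
Route 28: +5 to 5 (cap) ; 7 left.
Give Route 2 3 to hit its cap of 3 ; 4 left.
Route 12 has room for 18 but only 4 remain, so it gets 4.
Total = 5×4 + 6×3 + 13×5 = 103.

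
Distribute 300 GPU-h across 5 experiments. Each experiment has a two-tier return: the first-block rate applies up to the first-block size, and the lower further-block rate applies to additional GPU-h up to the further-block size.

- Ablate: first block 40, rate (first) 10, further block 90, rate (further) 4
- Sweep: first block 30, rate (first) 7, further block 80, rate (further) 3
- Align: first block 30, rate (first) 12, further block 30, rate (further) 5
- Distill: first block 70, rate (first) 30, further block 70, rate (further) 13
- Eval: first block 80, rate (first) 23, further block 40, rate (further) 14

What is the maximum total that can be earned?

Rank every tier by rate: Distill/T1 30 > Eval/T1 23 > Eval/T2 14 > Distill/T2 13 > Align/T1 12 > Ablate/T1 10 > Sweep/T1 7 > Align/T2 5 > Ablate/T2 4 > Sweep/T2 3.
Fill Distill T1 block (70 at 30) ; 230 left.
Eval T1 at 23: fill all 80 ; 150 left.
Fill Eval T2 block (40 at 14) ; 110 left.
Distill/T2 (13): +70 ; 40 left.
Align/T1 (12): +30 ; 10 left.
Ablate T1 at 10: only 10 left, fill 10.
Total = 30×70 + 23×80 + 14×40 + 13×70 + 12×30 + 10×10 = 5870.

5870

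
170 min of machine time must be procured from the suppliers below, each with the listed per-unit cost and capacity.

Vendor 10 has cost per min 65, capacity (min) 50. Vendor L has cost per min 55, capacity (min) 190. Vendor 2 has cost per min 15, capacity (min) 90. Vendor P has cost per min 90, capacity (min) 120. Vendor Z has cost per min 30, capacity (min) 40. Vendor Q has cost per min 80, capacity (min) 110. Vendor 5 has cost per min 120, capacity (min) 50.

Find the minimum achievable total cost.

4750

Use suppliers in increasing cost order.
Take 90 from Vendor 2 at 15 ; need 80 more.
Vendor Z at 30: take all 40 min ; 40 still needed.
Take 40 from Vendor L at 55 to finish.
Vendor 10, Vendor Q, Vendor P, Vendor 5: unused.
Cost = 90×15 + 40×30 + 40×55 = 4750.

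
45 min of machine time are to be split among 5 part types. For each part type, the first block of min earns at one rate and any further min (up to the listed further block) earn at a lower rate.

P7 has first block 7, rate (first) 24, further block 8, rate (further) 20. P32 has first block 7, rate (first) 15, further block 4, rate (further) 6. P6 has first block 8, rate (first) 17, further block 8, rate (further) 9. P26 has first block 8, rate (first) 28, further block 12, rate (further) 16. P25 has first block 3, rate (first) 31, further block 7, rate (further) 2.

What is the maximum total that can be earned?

957

Order all 10 blocks by rate: P25/tier1 31 > P26/tier1 28 > P7/tier1 24 > P7/tier2 20 > P6/tier1 17 > P26/tier2 16 > P32/tier1 15 > P6/tier2 9 > P32/tier2 6 > P25/tier2 2.
Fill P25 tier1 block (3 at 31) — 42 left.
P26/tier1 (28): +8 — 34 left.
P7/tier1 (24): +7 — 27 left.
P7/tier2 (20): +8 — 19 left.
Fill P6 tier1 block (8 at 17) — 11 left.
P26 tier2 at 16: only 11 left, fill 11.
Total = 31×3 + 28×8 + 24×7 + 20×8 + 17×8 + 16×11 = 957.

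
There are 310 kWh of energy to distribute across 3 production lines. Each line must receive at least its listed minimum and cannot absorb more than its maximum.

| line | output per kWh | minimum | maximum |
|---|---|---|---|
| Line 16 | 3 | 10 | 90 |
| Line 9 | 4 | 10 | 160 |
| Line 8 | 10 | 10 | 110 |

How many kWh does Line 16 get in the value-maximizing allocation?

40

Meeting every minimum uses 10+10+10 = 30 kWh, leaving 280.
Highest output per kWh first: Line 8 10 > Line 9 4 > Line 16 3.
Line 8: +100 to 110 (cap) ; 180 left.
Give Line 9 150 more to hit its cap of 160 ; 30 left.
Line 16: +30 (room for 80) → 40. Pool exhausted.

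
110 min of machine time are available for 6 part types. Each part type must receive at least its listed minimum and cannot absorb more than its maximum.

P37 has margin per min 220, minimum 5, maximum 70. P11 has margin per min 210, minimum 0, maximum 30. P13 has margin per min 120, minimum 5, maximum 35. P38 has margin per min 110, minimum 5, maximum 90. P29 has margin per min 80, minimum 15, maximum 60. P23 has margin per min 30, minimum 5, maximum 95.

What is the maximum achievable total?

20000

Meeting every minimum uses 5+0+5+5+15+5 = 35 min, leaving 75.
Highest margin per min first: P37 220 > P11 210 > P13 120 > P38 110 > P29 80 > P23 30.
P37: +65 to 70 (cap) ; 10 left.
P11 has room for 30 more but only 10 remain, so it gets 10.
Total = 220×70 + 210×10 + 120×5 + 110×5 + 80×15 + 30×5 = 20000.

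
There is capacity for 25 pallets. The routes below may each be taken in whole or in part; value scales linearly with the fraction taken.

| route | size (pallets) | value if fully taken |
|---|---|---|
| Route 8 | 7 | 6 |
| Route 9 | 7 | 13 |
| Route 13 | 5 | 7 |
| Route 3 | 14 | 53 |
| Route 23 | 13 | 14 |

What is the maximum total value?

71.6

Best value per unit of size first: Route 3 53/14≈3.79, Route 9 13/7≈1.86, Route 13 7/5≈1.4, Route 23 14/13≈1.08, Route 8 6/7≈0.857.
Route 3: take in full, 14 pallets for value 53 — 11 left.
Take all of Route 9 (7 pallets, value 13) — 4 pallets left.
Only 4 pallets remain; take 4/5 of Route 13 for value 7×4/5 = 5.6.
Total value = 71.6.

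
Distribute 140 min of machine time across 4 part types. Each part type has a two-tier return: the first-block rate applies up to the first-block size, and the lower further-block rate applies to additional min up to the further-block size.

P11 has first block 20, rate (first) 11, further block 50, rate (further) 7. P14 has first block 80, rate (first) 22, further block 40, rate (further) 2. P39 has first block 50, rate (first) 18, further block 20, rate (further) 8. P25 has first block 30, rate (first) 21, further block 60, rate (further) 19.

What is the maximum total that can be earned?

Order all 8 blocks by rate: P14/first 22 > P25/first 21 > P25/second 19 > P39/first 18 > P11/first 11 > P39/second 8 > P11/second 7 > P14/second 2.
P14/first (22): +80 → 60 left.
P25/first (21): +30 → 30 left.
30 remain; put them into P25 second at 19.
Total = 22×80 + 21×30 + 19×30 = 2960.

2960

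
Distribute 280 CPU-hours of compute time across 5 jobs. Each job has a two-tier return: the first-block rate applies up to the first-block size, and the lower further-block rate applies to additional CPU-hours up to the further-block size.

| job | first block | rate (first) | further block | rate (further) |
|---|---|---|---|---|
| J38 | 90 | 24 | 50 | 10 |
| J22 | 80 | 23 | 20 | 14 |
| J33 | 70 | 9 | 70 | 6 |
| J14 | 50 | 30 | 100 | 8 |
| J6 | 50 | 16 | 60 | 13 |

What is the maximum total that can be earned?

6440

Order all 10 blocks by rate: J14/first 30 > J38/first 24 > J22/first 23 > J6/first 16 > J22/second 14 > J6/second 13 > J38/second 10 > J33/first 9 > J14/second 8 > J33/second 6.
J14 first at 30: fill all 50 ; 230 left.
J38 first at 24: fill all 90 ; 140 left.
J22/first (23): +80 ; 60 left.
J6 first at 16: fill all 50 ; 10 left.
J22/second: +10 of 20 at 14; pool empty.
Total = 30×50 + 24×90 + 23×80 + 16×50 + 14×10 = 6440.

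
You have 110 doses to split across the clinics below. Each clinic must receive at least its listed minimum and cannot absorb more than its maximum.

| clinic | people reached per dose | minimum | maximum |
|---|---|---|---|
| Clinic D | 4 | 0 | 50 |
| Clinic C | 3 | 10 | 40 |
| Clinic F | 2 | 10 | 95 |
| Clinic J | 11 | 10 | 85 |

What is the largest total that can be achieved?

Meeting every minimum uses 0+10+10+10 = 30 doses, leaving 80.
Order the clinics by people reached per dose: Clinic J 11 > Clinic D 4 > Clinic C 3 > Clinic F 2.
Clinic J: +75 to 85 (cap) ; 5 left.
Clinic D has room for 50 more but only 5 remain, so it gets 5.
Total = 4×5 + 3×10 + 2×10 + 11×85 = 1005.

1005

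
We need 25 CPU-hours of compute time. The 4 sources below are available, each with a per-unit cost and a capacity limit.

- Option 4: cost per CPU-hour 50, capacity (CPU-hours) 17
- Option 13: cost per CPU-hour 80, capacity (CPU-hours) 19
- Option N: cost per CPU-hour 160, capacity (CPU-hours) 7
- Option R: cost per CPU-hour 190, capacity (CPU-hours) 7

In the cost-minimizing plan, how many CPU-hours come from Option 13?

Cheapest first:
Take 17 from Option 4 at 50 — need 8 more.
Option 13 at 80: take 8 of its 19 — requirement met.
Option N, Option R: unused.

8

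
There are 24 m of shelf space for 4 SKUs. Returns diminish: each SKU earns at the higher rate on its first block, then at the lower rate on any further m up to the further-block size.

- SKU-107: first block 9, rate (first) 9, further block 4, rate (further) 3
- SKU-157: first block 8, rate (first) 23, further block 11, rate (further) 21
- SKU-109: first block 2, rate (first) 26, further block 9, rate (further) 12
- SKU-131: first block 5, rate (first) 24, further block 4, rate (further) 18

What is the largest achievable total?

545

Rank every tier by rate: SKU-109/first 26 > SKU-131/first 24 > SKU-157/first 23 > SKU-157/second 21 > SKU-131/second 18 > SKU-109/second 12 > SKU-107/first 9 > SKU-107/second 3.
SKU-109 first at 26: fill all 2 — 22 left.
Fill SKU-131 first block (5 at 24) — 17 left.
Fill SKU-157 first block (8 at 23) — 9 left.
9 remain; put them into SKU-157 second at 21.
Total = 26×2 + 24×5 + 23×8 + 21×9 = 545.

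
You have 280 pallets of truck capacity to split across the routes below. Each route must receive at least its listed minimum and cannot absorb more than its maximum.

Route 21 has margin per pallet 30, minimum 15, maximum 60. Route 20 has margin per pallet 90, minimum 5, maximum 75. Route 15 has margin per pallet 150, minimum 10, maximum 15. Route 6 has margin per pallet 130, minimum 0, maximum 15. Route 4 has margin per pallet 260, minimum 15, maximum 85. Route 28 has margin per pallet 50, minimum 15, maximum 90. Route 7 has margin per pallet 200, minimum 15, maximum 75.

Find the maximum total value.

Meeting every minimum uses 15+5+10+0+15+15+15 = 75 pallets, leaving 205.
Rank by margin per pallet: Route 4 260 > Route 7 200 > Route 15 150 > Route 6 130 > Route 20 90 > Route 28 50 > Route 21 30.
Give Route 4 70 more to hit its cap of 85 → 135 left.
Give Route 7 60 more to hit its cap of 75 → 75 left.
Route 15: +5 to 15 (cap) → 70 left.
Route 6 takes 15 more to reach its cap of 15 → 55 left.
Route 20: +55 (room for 70) → 60. Pool exhausted.
Total = 30×15 + 90×60 + 150×15 + 130×15 + 260×85 + 50×15 + 200×75 = 47900.

47900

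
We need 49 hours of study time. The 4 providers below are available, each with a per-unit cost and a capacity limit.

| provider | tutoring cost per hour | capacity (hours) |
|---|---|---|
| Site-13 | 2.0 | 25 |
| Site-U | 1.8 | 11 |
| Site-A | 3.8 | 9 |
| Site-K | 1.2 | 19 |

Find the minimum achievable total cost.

Use providers in increasing cost order.
Site-K (1.2): use full 19 — 30 hours to go.
Site-U at 1.8: take all 11 hours — 19 still needed.
Site-13 at 2.0: take 19 of its 25 — requirement met.
Site-A: unused.
Cost = 19×1.2 + 11×1.8 + 19×2.0 = 80.6.

80.6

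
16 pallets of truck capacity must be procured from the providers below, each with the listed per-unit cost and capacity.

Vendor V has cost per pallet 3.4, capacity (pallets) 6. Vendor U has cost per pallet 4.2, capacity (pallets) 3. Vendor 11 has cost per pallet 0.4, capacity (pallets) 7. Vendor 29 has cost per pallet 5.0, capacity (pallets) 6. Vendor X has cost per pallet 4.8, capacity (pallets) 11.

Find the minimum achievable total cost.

35.8

Use providers in increasing cost order.
Take 7 from Vendor 11 at 0.4 ; need 9 more.
Vendor V (3.4): use full 6 ; 3 pallets to go.
Vendor U at 4.2: take all 3 pallets ; 0 still needed.
Vendor X, Vendor 29: unused.
Cost = 7×0.4 + 6×3.4 + 3×4.2 = 35.8.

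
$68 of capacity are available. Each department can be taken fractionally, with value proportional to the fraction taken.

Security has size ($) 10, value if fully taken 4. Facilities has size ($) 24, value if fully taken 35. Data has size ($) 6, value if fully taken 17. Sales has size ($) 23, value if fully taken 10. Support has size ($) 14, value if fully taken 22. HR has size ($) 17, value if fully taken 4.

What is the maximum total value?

84.4

Sort by value density: Data 17/6≈2.83, Support 22/14≈1.57, Facilities 35/24≈1.46, Sales 10/23≈0.435, Security 4/10≈0.4, HR 4/17≈0.235.
All 6 $ of Data fit (value 17) — 62 remain.
All 14 $ of Support fit (value 22) — 48 remain.
Take all of Facilities (24 $, value 35) — 24 $ left.
Take all of Sales (23 $, value 10) — 1 $ left.
Fill the last 1 $ with part of Security: 1/10 of it earns 0.4.
Total value = 84.4.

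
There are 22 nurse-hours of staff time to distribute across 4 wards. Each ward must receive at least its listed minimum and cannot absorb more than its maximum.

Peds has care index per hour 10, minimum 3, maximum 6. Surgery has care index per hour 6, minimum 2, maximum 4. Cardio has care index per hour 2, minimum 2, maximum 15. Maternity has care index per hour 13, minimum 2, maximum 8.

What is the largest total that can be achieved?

Meeting every minimum uses 3+2+2+2 = 9 nurse-hours, leaving 13.
Highest care index per hour first: Maternity 13 > Peds 10 > Surgery 6 > Cardio 2.
Maternity takes 6 more to reach its cap of 8 ; 7 left.
Give Peds 3 more to hit its cap of 6 ; 4 left.
Surgery: +2 to 4 (cap) ; 2 left.
Only 2 left; Cardio takes them to reach 4.
Total = 10×6 + 6×4 + 2×4 + 13×8 = 196.

196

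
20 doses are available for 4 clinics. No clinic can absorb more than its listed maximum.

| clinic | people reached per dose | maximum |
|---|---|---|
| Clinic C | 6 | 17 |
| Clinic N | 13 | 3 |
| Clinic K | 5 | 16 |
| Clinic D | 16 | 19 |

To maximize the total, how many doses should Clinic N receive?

Highest people reached per dose first: Clinic D 16 > Clinic N 13 > Clinic C 6 > Clinic K 5.
Clinic D: +19 to 19 (cap) — 1 left.
Only 1 left; Clinic N takes them to reach 1.

1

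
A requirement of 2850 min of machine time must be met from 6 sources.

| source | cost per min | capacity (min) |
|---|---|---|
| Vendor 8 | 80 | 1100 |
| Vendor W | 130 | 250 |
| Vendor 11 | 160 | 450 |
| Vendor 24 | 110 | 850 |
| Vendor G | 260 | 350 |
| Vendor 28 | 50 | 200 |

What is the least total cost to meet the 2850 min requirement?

Fill from the cheapest source first.
Take 200 from Vendor 28 at 50 → need 2650 more.
Vendor 8 (80): use full 1100 → 1550 min to go.
Take 850 from Vendor 24 at 110 → need 700 more.
Vendor W at 130: take all 250 min → 450 still needed.
Take 450 from Vendor 11 at 160 → need 0 more.
Vendor G: unused.
Cost = 200×50 + 1100×80 + 850×110 + 250×130 + 450×160 = 296000.

296000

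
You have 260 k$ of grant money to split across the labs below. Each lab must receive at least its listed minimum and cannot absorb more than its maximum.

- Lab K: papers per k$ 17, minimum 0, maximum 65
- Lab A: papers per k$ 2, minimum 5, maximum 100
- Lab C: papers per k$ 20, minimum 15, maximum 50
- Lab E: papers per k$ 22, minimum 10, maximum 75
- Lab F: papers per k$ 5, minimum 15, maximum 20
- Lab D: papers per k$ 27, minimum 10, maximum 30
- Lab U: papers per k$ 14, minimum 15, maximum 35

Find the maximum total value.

4930

Meeting every minimum uses 0+5+15+10+15+10+15 = 70 k$, leaving 190.
Order the labs by papers per k$: Lab D 27 > Lab E 22 > Lab C 20 > Lab K 17 > Lab U 14 > Lab F 5 > Lab A 2.
Give Lab D 20 more to hit its cap of 30 ; 170 left.
Lab E takes 65 more to reach its cap of 75 ; 105 left.
Lab C: +35 to 50 (cap) ; 70 left.
Lab K takes 65 more to reach its cap of 65 ; 5 left.
Lab U: +5 (room for 20) → 20. Pool exhausted.
Total = 17×65 + 2×5 + 20×50 + 22×75 + 5×15 + 27×30 + 14×20 = 4930.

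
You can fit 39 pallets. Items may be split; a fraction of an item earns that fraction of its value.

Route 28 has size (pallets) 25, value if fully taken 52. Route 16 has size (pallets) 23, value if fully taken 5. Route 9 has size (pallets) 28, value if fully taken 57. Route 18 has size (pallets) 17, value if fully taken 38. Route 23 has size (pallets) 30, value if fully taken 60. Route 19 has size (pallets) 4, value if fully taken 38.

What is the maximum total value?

113.44

Rank by value-to-size ratio: Route 19 38/4≈9.5, Route 18 38/17≈2.24, Route 28 52/25≈2.08, Route 9 57/28≈2.04, Route 23 60/30≈2, Route 16 5/23≈0.217.
All 4 pallets of Route 19 fit (value 38) — 35 remain.
Take all of Route 18 (17 pallets, value 38) — 18 pallets left.
Only 18 pallets remain; take 18/25 of Route 28 for value 52×18/25 = 37.44.
Total value = 113.44.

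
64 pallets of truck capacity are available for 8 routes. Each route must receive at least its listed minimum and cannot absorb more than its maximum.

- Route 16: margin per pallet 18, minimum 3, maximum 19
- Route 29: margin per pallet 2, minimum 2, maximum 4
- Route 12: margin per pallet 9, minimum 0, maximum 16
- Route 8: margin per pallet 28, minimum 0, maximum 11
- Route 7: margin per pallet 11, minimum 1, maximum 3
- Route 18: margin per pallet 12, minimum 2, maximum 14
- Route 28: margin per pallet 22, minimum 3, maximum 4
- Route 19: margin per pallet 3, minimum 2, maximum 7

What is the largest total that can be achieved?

1030

Meeting every minimum uses 3+2+0+0+1+2+3+2 = 13 pallets, leaving 51.
Order the routes by margin per pallet: Route 8 28 > Route 28 22 > Route 16 18 > Route 18 12 > Route 7 11 > Route 12 9 > Route 19 3 > Route 29 2.
Route 8: +11 to 11 (cap) ; 40 left.
Give Route 28 1 more to hit its cap of 4 ; 39 left.
Route 16 takes 16 more to reach its cap of 19 ; 23 left.
Route 18: +12 to 14 (cap) ; 11 left.
Route 7 takes 2 more to reach its cap of 3 ; 9 left.
Only 9 left; Route 12 takes them to reach 9.
Total = 18×19 + 2×2 + 9×9 + 28×11 + 11×3 + 12×14 + 22×4 + 3×2 = 1030.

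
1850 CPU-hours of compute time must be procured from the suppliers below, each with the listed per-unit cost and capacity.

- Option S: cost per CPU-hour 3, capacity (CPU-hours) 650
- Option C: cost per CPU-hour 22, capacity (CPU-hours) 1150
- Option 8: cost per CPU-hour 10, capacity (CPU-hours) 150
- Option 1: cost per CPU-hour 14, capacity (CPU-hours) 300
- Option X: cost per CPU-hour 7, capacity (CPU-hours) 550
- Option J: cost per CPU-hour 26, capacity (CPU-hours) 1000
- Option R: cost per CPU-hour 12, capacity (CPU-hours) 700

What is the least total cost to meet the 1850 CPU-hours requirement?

Use suppliers in increasing cost order.
Option S (3): use full 650 → 1200 CPU-hours to go.
Option X (7): use full 550 → 650 CPU-hours to go.
Option 8 at 10: take all 150 CPU-hours → 500 still needed.
Take 500 from Option R at 12 to finish.
Option 1, Option C, Option J: unused.
Cost = 650×3 + 550×7 + 150×10 + 500×12 = 13300.

13300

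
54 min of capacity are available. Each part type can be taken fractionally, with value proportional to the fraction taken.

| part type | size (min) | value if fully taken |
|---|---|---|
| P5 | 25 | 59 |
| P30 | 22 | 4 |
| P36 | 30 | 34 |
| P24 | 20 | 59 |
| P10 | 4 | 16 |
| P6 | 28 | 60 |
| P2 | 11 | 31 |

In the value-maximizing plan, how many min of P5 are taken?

Sort by value density: P10 16/4≈4, P24 59/20≈2.95, P2 31/11≈2.82, P5 59/25≈2.36, P6 60/28≈2.14, P36 34/30≈1.13, P30 4/22≈0.182.
Take all of P10 (4 min, value 16) → 50 min left.
P24: take in full, 20 min for value 59 → 30 left.
All 11 min of P2 fit (value 31) → 19 remain.
19 min left: a 19/25 share of P5 gives 59×19/25 = 44.84.

19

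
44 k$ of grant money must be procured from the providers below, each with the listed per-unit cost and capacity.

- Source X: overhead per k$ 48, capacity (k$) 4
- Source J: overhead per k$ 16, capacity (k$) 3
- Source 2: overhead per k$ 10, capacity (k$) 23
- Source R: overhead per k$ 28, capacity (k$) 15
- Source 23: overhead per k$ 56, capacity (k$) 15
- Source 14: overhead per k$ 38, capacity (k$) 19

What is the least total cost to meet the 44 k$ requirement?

812

Use providers in increasing cost order.
Source 2 at 10: take all 23 k$ → 21 still needed.
Source J at 16: take all 3 k$ → 18 still needed.
Source R (28): use full 15 → 3 k$ to go.
Source 14 (38): take the remaining 3 → done.
Source X, Source 23: unused.
Cost = 23×10 + 3×16 + 15×28 + 3×38 = 812.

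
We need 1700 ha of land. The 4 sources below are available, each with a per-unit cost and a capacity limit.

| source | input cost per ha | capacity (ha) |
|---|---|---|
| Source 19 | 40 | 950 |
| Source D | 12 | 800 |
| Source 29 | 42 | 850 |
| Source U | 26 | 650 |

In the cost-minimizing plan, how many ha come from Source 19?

250

Fill from the cheapest source first.
Take 800 from Source D at 12 → need 900 more.
Take 650 from Source U at 26 → need 250 more.
Take 250 from Source 19 at 40 to finish.
Source 29: unused.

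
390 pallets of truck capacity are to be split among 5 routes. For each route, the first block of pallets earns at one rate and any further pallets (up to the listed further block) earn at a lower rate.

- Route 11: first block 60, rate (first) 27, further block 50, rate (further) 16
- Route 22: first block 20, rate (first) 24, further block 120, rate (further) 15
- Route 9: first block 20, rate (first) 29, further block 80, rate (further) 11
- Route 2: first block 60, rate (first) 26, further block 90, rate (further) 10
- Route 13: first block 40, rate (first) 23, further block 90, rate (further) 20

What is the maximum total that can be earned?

8510

Rank every tier by rate: Route 9/tier1 29 > Route 11/tier1 27 > Route 2/tier1 26 > Route 22/tier1 24 > Route 13/tier1 23 > Route 13/tier2 20 > Route 11/tier2 16 > Route 22/tier2 15 > Route 9/tier2 11 > Route 2/tier2 10.
Route 9 tier1 at 29: fill all 20 → 370 left.
Route 11 tier1 at 27: fill all 60 → 310 left.
Fill Route 2 tier1 block (60 at 26) → 250 left.
Route 22 tier1 at 24: fill all 20 → 230 left.
Fill Route 13 tier1 block (40 at 23) → 190 left.
Route 13 tier2 at 20: fill all 90 → 100 left.
Route 11 tier2 at 16: fill all 50 → 50 left.
50 remain; put them into Route 22 tier2 at 15.
Total = 29×20 + 27×60 + 26×60 + 24×20 + 23×40 + 20×90 + 16×50 + 15×50 = 8510.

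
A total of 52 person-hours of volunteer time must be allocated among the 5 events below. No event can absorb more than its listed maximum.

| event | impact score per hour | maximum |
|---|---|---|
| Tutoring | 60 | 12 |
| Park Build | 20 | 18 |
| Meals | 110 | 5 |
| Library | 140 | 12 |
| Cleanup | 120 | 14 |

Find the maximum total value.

4810

Rank by impact score per hour: Library 140 > Cleanup 120 > Meals 110 > Tutoring 60 > Park Build 20.
Give Library 12 to hit its cap of 12 → 40 left.
Cleanup takes 14 to reach its cap of 14 → 26 left.
Give Meals 5 to hit its cap of 5 → 21 left.
Give Tutoring 12 to hit its cap of 12 → 9 left.
Only 9 left; Park Build takes them to reach 9.
Total = 60×12 + 20×9 + 110×5 + 140×12 + 120×14 = 4810.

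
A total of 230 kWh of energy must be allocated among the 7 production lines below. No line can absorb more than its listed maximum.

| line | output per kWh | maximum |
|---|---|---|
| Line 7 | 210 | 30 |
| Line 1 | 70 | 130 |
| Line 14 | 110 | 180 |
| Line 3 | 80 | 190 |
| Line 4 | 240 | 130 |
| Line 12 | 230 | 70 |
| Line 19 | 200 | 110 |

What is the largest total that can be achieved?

Highest output per kWh first: Line 4 240 > Line 12 230 > Line 7 210 > Line 19 200 > Line 14 110 > Line 3 80 > Line 1 70.
Line 4: +130 to 130 (cap) → 100 left.
Give Line 12 70 to hit its cap of 70 → 30 left.
Line 7: +30 to 30 (cap) → 0 left.
Total = 210×30 + 240×130 + 230×70 = 53600.

53600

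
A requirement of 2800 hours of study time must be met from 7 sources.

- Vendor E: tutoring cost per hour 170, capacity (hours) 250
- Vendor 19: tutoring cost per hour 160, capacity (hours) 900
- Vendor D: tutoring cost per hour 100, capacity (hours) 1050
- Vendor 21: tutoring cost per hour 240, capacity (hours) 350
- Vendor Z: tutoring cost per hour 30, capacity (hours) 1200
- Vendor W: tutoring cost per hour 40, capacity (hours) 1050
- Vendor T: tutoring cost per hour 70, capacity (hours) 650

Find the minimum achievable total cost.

Fill from the cheapest source first.
Vendor Z at 30: take all 1200 hours — 1600 still needed.
Take 1050 from Vendor W at 40 — need 550 more.
Vendor T (70): take the remaining 550 — done.
Vendor D, Vendor 19, Vendor E, Vendor 21: unused.
Cost = 1200×30 + 1050×40 + 550×70 = 116500.

116500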